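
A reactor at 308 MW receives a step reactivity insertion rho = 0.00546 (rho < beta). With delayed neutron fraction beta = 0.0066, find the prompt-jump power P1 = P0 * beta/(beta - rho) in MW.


P1/P0 = beta / (beta - rho)
P1/P0 = 0.0066 / (0.0066 - 0.00546) = 5.789474
P1 = 308 * 5.789474 = 1783.2 MW

1783.2


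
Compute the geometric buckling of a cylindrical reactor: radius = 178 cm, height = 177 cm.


B^2 = (2.405/R)^2 + (pi/H)^2
B^2 = (2.405/178)^2 + (pi/177)^2
B^2 = 4.9758e-04 /cm^2

4.9758e-04


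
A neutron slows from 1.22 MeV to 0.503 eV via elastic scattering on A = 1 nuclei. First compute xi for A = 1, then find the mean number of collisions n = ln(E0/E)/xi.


xi = 1 + (A-1)^2/(2A)*ln((A-1)/(A+1)) = 1 (for A = 1)
n = ln(E0/E) / xi
n = ln(1.22e6 / 0.503) / 1
n = ln(2.425447e+06) / 1 = 14.702

14.702


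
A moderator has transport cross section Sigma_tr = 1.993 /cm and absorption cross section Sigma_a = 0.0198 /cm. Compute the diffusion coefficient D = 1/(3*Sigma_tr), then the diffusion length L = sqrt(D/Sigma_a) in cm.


D = 1 / (3 * Sigma_tr) = 1 / (3 * 1.993) = 0.1672520 cm
L = sqrt(D / Sigma_a)
L = sqrt(0.1672520 / 0.0198)
L = 2.9064 cm

2.9064


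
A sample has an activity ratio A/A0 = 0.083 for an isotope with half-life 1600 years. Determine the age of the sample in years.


lambda = ln(2) / t_half = ln(2) / 1600 = 4.332170e-04 /yr
t = -ln(A/A0) / lambda
t = -ln(0.083) / 4.332170e-04
t = 5745.2 yr

5745.2


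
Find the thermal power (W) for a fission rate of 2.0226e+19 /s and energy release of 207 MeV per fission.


P = fission_rate * E_MeV * 1.602e-13
P = 2.0226e+19 * 207 * 1.602e-13
P = 6.7072e+08 W

6.7072e+08


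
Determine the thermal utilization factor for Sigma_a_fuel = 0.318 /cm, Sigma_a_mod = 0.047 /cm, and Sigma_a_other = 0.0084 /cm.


f = Sigma_a_fuel / (Sigma_a_fuel + Sigma_a_mod + Sigma_a_other)
f = 0.318 / (0.318 + 0.047 + 0.0084)
f = 0.85163

0.85163


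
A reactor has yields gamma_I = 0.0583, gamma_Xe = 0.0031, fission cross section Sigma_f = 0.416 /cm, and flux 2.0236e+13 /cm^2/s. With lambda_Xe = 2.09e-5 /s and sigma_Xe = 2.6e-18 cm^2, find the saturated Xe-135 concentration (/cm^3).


Xe_eq = (gamma_I + gamma_Xe) * Sigma_f * phi / (lambda_Xe + sigma_Xe * phi)
Numerator = (0.0583 + 0.0031) * 0.416 * 2.0236e+13 = 5.168760e+11
Denominator = 2.09e-5 + 2.6e-18 * 2.0236e+13 = 7.351360e-05
Xe_eq = 5.168760e+11 / 7.351360e-05 = 7.0310e+15 /cm^3

7.0310e+15


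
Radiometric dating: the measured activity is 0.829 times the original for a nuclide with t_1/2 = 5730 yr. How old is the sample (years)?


lambda = ln(2) / t_half = ln(2) / 5730 = 1.209681e-04 /yr
t = -ln(A/A0) / lambda
t = -ln(0.829) / 1.209681e-04
t = 1550.3 yr

1550.3


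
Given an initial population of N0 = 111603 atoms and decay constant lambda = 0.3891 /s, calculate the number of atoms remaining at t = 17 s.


N = N0 * exp(-lambda * t)
N = 111603 * exp(-0.3891 * 17)
N = 149.61

149.61


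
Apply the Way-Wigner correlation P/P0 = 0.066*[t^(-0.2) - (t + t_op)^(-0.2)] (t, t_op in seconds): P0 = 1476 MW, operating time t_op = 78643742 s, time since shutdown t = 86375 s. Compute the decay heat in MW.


P/P0 = 0.066 * [t^(-0.2) - (t + t_op)^(-0.2)]
P/P0 = 0.066 * [86375^(-0.2) - (86375 + 78643742)^(-0.2)]
P/P0 = 0.066 * [0.1029728 - 0.02634947] = 0.005057140
P = 1476 * 0.005057140 = 7.4643 MW

7.4643


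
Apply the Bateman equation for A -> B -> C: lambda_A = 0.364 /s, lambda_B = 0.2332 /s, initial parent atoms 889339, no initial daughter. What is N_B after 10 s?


N_B(t) = lambda_A * N_A0 / (lambda_B - lambda_A) * [exp(-lambda_A*t) - exp(-lambda_B*t)]
exp(-0.364*10) = 0.02625234; exp(-0.2332*10) = 0.09710135
N_B = 0.364 * 889339 / (0.2332 - 0.364) * (0.02625234 - 0.09710135)
N_B = 175346

175346


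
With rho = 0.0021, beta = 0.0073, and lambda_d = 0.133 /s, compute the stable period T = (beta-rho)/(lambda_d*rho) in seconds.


T = (beta - rho) / (lambda_d * rho)
T = (0.0073 - 0.0021) / (0.133 * 0.0021)
T = 18.618 s

18.618


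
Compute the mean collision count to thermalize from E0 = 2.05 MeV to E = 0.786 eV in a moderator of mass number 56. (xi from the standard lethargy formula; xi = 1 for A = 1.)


xi = 1 + (A-1)^2/(2A)*ln((A-1)/(A+1)) = 0.03529286 (for A = 56)
n = ln(E0/E) / xi
n = ln(2.05e6 / 0.786) / 0.03529286
n = ln(2.608142e+06) / 0.03529286 = 418.62

418.62


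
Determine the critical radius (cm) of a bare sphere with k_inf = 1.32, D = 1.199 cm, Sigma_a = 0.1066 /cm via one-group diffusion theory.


L^2 = D / Sigma_a = 1.199 / 0.1066 = 11.24765 cm^2
B_m^2 = (k_inf - 1) / L^2 = (1.32 - 1) / 11.24765 = 0.02845039 /cm^2
For a bare sphere: B_g = pi/R, so R_c = pi / sqrt(B_m^2)
R_c = pi / sqrt(0.02845039) = 18.625 cm

18.625


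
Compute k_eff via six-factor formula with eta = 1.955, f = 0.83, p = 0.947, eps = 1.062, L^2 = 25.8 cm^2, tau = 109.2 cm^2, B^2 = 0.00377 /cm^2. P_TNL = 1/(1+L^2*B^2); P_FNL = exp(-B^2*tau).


k_inf = eta*f*p*eps = 1.955*0.83*0.947*1.062 = 1.631922
P_TNL = 1/(1 + L^2*B^2) = 1/(1 + 25.8*0.00377) = 0.9113560
P_FNL = exp(-B^2*tau) = exp(-0.00377*109.2) = 0.6625336
k_eff = k_inf * P_TNL * P_FNL = 1.631922 * 0.9113560 * 0.6625336
k_eff = 0.98536

0.98536


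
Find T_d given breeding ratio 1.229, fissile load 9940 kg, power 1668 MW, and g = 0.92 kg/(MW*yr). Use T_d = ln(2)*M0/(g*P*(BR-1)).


Breeding gain G = BR - 1 = 1.229 - 1 = 0.229
Fissile production rate = g * P * G = 0.92 * 1668 * 0.229 = 351.41424 kg/yr
T_d = ln(2) * M0 / (g * P * G)
T_d = ln(2) * 9940 / 351.41424 = 19.606 yr

19.606


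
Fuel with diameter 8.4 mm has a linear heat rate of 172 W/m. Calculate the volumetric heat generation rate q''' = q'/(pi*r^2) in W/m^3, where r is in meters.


r = D / 2 / 1000 = 8.4 / 2 / 1000 = 0.0042 m
q''' = q' / (pi * r^2)
q''' = 172 / (pi * 0.0042^2)
q''' = 3.1037e+06 W/m^3

3.1037e+06


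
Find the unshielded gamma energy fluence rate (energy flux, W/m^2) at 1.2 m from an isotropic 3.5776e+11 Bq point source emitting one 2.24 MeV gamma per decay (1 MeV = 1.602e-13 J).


psi = A * E * 1.602e-13 / (4*pi*r^2)
psi = 3.5776e+11 * 2.24 * 1.602e-13 / (4*pi*1.2^2)
psi = 0.0070946 W/m^2

0.0070946


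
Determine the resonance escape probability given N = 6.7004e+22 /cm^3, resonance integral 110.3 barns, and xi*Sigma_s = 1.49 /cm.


p = exp(-N * I * 1e-24 / (xi*Sigma_s))
p = exp(-6.7004e+22 * 110.3 * 1e-24 / 1.49)
p = 0.0070123

0.0070123


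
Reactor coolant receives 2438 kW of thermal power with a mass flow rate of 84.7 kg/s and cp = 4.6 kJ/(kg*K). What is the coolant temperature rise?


dT = Q / (m_dot * cp)
dT = 2438 / (84.7 * 4.6)
dT = 6.2574 C

6.2574


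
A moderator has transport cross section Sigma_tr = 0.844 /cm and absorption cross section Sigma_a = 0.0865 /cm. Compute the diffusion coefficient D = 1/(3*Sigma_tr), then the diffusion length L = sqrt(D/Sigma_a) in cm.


D = 1 / (3 * Sigma_tr) = 1 / (3 * 0.844) = 0.3949447 cm
L = sqrt(D / Sigma_a)
L = sqrt(0.3949447 / 0.0865)
L = 2.1368 cm

2.1368


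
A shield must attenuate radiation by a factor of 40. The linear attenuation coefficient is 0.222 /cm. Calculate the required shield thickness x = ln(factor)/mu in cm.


x = ln(factor) / mu
x = ln(40) / 0.222
x = 16.617 cm

16.617


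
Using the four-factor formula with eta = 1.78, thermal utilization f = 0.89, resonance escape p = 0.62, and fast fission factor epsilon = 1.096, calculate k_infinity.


k_inf = eta * f * p * epsilon
k_inf = 1.78 * 0.89 * 0.62 * 1.096
k_inf = 1.0765

1.0765


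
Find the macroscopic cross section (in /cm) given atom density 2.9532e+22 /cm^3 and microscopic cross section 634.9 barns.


Sigma = N * sigma_barns * 1e-24
Sigma = 2.9532e+22 * 634.9 * 1e-24
Sigma = 18.750 /cm

18.750


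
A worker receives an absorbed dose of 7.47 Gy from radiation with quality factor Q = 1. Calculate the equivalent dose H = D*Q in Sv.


H = D * Q
H = 7.47 * 1
H = 7.4700 Sv

7.4700


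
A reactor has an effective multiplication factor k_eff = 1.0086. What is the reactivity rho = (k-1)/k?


rho = (k_eff - 1) / k_eff
rho = (1.0086 - 1) / 1.0086
rho = 0.0085267

0.0085267


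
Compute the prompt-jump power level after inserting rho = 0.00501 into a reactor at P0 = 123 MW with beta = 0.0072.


P1/P0 = beta / (beta - rho)
P1/P0 = 0.0072 / (0.0072 - 0.00501) = 3.287671
P1 = 123 * 3.287671 = 404.38 MW

404.38


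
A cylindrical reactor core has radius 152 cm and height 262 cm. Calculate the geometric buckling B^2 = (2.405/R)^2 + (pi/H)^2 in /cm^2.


B^2 = (2.405/R)^2 + (pi/H)^2
B^2 = (2.405/152)^2 + (pi/262)^2
B^2 = 3.9413e-04 /cm^2

3.9413e-04


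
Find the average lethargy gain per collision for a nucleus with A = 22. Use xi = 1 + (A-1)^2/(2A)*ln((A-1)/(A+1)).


xi = 1 + (A-1)^2/(2A) * ln((A-1)/(A+1))
xi = 1 + (22-1)^2/(2*22) * ln((22-1)/(22 +1))
xi = 0.088215

0.088215


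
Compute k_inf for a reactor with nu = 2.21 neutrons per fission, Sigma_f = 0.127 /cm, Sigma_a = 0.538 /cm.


k_inf = nu * Sigma_f / Sigma_a
k_inf = 2.21 * 0.127 / 0.538
k_inf = 0.52169

0.52169


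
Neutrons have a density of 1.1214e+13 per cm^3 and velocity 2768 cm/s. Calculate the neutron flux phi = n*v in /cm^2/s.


phi = n * v
phi = 1.1214e+13 * 2768
phi = 3.1040e+16 /cm^2/s

3.1040e+16


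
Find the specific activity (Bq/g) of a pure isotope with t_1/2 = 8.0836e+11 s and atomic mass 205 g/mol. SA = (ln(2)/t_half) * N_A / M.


lambda = ln(2) / t_half = ln(2) / 8.0836e+11 = 8.574734e-13 /s
SA = lambda * N_A / M
SA = 8.574734e-13 * 6.022e23 / 205
SA = 2.5189e+09 Bq/g

2.5189e+09


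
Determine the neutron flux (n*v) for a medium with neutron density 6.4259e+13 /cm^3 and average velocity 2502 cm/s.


phi = n * v
phi = 6.4259e+13 * 2502
phi = 1.6078e+17 /cm^2/s

1.6078e+17


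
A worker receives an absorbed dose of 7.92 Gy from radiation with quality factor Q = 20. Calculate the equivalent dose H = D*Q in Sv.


H = D * Q
H = 7.92 * 20
H = 158.40 Sv

158.40


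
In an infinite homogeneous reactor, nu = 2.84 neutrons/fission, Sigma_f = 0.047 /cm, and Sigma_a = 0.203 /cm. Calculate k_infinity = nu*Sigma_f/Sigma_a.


k_inf = nu * Sigma_f / Sigma_a
k_inf = 2.84 * 0.047 / 0.203
k_inf = 0.65754

0.65754


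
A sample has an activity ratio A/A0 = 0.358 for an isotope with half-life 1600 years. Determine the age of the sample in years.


lambda = ln(2) / t_half = ln(2) / 1600 = 4.332170e-04 /yr
t = -ln(A/A0) / lambda
t = -ln(0.358) / 4.332170e-04
t = 2371.1 yr

2371.1


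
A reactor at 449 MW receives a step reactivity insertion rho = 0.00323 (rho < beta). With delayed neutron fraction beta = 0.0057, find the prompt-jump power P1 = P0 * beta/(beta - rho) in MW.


P1/P0 = beta / (beta - rho)
P1/P0 = 0.0057 / (0.0057 - 0.00323) = 2.307692
P1 = 449 * 2.307692 = 1036.2 MW

1036.2


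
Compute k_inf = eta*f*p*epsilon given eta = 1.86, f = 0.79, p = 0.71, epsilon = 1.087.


k_inf = eta * f * p * epsilon
k_inf = 1.86 * 0.79 * 0.71 * 1.087
k_inf = 1.1340

1.1340


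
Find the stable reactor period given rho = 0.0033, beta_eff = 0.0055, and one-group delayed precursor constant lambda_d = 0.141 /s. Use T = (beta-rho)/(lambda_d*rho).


T = (beta - rho) / (lambda_d * rho)
T = (0.0055 - 0.0033) / (0.141 * 0.0033)
T = 4.7281 s

4.7281


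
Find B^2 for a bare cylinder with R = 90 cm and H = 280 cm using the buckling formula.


B^2 = (2.405/R)^2 + (pi/H)^2
B^2 = (2.405/90)^2 + (pi/280)^2
B^2 = 8.3996e-04 /cm^2

8.3996e-04


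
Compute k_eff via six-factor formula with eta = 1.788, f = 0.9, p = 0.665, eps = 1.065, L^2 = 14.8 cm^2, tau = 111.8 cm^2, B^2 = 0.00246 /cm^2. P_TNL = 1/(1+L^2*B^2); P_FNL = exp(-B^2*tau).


k_inf = eta*f*p*eps = 1.788*0.9*0.665*1.065 = 1.139676
P_TNL = 1/(1 + L^2*B^2) = 1/(1 + 14.8*0.00246) = 0.9648710
P_FNL = exp(-B^2*tau) = exp(-0.00246*111.8) = 0.7595509
k_eff = k_inf * P_TNL * P_FNL = 1.139676 * 0.9648710 * 0.7595509
k_eff = 0.83523

0.83523


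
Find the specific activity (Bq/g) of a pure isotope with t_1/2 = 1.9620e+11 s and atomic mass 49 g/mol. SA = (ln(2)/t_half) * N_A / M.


lambda = ln(2) / t_half = ln(2) / 1.9620e+11 = 3.532860e-12 /s
SA = lambda * N_A / M
SA = 3.532860e-12 * 6.022e23 / 49
SA = 4.3418e+10 Bq/g

4.3418e+10


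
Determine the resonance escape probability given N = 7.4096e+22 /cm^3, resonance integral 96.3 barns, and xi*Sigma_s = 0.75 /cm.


p = exp(-N * I * 1e-24 / (xi*Sigma_s))
p = exp(-7.4096e+22 * 96.3 * 1e-24 / 0.75)
p = 7.3817e-05

7.3817e-05


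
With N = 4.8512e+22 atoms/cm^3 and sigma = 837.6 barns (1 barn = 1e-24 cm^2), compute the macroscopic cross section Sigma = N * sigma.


Sigma = N * sigma_barns * 1e-24
Sigma = 4.8512e+22 * 837.6 * 1e-24
Sigma = 40.634 /cm

40.634


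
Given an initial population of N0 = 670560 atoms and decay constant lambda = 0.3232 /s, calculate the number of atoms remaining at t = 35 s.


N = N0 * exp(-lambda * t)
N = 670560 * exp(-0.3232 * 35)
N = 8.1978

8.1978


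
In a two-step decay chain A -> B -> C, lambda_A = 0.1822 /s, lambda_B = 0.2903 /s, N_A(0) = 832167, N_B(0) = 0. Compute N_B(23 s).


N_B(t) = lambda_A * N_A0 / (lambda_B - lambda_A) * [exp(-lambda_A*t) - exp(-lambda_B*t)]
exp(-0.1822*23) = 0.01513720; exp(-0.2903*23) = 0.001259677
N_B = 0.1822 * 832167 / (0.2903 - 0.1822) * (0.01513720 - 0.001259677)
N_B = 19465

19465


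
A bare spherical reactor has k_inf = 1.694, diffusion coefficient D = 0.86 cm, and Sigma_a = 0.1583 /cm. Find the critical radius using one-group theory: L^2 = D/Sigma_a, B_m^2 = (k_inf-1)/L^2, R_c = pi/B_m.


L^2 = D / Sigma_a = 0.86 / 0.1583 = 5.432723 cm^2
B_m^2 = (k_inf - 1) / L^2 = (1.694 - 1) / 5.432723 = 0.1277444 /cm^2
For a bare sphere: B_g = pi/R, so R_c = pi / sqrt(B_m^2)
R_c = pi / sqrt(0.1277444) = 8.7898 cm

8.7898


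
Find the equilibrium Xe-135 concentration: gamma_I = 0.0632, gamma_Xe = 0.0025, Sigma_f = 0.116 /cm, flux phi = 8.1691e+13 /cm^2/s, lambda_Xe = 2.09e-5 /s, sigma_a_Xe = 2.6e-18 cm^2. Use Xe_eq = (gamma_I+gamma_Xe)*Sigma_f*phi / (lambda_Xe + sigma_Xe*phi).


Xe_eq = (gamma_I + gamma_Xe) * Sigma_f * phi / (lambda_Xe + sigma_Xe * phi)
Numerator = (0.0632 + 0.0025) * 0.116 * 8.1691e+13 = 6.225834e+11
Denominator = 2.09e-5 + 2.6e-18 * 8.1691e+13 = 2.332966e-04
Xe_eq = 6.225834e+11 / 2.332966e-04 = 2.6686e+15 /cm^3

2.6686e+15


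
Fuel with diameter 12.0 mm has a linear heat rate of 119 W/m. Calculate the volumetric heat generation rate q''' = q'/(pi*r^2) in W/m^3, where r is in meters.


r = D / 2 / 1000 = 12.0 / 2 / 1000 = 0.006 m
q''' = q' / (pi * r^2)
q''' = 119 / (pi * 0.006^2)
q''' = 1.0522e+06 W/m^3

1.0522e+06


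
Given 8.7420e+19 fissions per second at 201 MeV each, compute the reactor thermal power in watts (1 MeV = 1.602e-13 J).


P = fission_rate * E_MeV * 1.602e-13
P = 8.7420e+19 * 201 * 1.602e-13
P = 2.8149e+09 W

2.8149e+09


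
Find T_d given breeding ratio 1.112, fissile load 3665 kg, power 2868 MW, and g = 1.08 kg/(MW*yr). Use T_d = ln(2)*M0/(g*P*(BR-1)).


Breeding gain G = BR - 1 = 1.112 - 1 = 0.112
Fissile production rate = g * P * G = 1.08 * 2868 * 0.112 = 346.91328 kg/yr
T_d = ln(2) * M0 / (g * P * G)
T_d = ln(2) * 3665 / 346.91328 = 7.3228 yr

7.3228


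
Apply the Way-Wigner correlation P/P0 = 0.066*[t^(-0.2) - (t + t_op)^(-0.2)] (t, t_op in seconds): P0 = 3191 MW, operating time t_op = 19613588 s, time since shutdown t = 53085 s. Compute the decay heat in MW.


P/P0 = 0.066 * [t^(-0.2) - (t + t_op)^(-0.2)]
P/P0 = 0.066 * [53085^(-0.2) - (53085 + 19613588)^(-0.2)]
P/P0 = 0.066 * [0.1135026 - 0.03477393] = 0.005196092
P = 3191 * 0.005196092 = 16.581 MW

16.581


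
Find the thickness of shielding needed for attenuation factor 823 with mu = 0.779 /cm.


x = ln(factor) / mu
x = ln(823) / 0.779
x = 8.6174 cm

8.6174


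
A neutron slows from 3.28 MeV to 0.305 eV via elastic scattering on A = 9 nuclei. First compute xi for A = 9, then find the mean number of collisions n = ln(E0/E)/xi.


xi = 1 + (A-1)^2/(2A)*ln((A-1)/(A+1)) = 0.2066007 (for A = 9)
n = ln(E0/E) / xi
n = ln(3.28e6 / 0.305) / 0.2066007
n = ln(1.075410e+07) / 0.2066007 = 78.368

78.368


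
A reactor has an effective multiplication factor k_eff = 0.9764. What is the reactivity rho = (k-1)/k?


rho = (k_eff - 1) / k_eff
rho = (0.9764 - 1) / 0.9764
rho = -0.024170

-0.024170


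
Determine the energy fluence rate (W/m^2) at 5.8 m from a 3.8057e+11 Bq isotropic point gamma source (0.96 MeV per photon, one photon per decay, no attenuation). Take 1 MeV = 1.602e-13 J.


psi = A * E * 1.602e-13 / (4*pi*r^2)
psi = 3.8057e+11 * 0.96 * 1.602e-13 / (4*pi*5.8^2)
psi = 1.3845e-04 W/m^2

1.3845e-04


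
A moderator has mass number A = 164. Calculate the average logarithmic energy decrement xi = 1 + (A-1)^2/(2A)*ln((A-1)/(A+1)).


xi = 1 + (A-1)^2/(2A) * ln((A-1)/(A+1))
xi = 1 + (164-1)^2/(2*164) * ln((164-1)/(164 +1))
xi = 0.012146

0.012146


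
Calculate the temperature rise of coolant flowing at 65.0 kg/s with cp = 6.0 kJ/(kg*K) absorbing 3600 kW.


dT = Q / (m_dot * cp)
dT = 3600 / (65.0 * 6.0)
dT = 9.2308 C

9.2308


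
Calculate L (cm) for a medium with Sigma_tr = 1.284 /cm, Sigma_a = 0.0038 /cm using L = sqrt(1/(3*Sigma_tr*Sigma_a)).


D = 1 / (3 * Sigma_tr) = 1 / (3 * 1.284) = 0.2596054 cm
L = sqrt(D / Sigma_a)
L = sqrt(0.2596054 / 0.0038)
L = 8.2654 cm

8.2654


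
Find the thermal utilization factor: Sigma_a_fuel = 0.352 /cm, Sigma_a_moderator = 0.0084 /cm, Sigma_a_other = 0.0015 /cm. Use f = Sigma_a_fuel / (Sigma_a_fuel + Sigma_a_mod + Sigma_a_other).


f = Sigma_a_fuel / (Sigma_a_fuel + Sigma_a_mod + Sigma_a_other)
f = 0.352 / (0.352 + 0.0084 + 0.0015)
f = 0.97264

0.97264


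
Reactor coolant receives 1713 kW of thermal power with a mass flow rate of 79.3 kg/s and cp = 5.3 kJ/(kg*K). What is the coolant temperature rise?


dT = Q / (m_dot * cp)
dT = 1713 / (79.3 * 5.3)
dT = 4.0758 C

4.0758


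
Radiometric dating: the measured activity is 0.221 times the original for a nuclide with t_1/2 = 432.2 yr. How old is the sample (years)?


lambda = ln(2) / t_half = ln(2) / 432.2 = 0.001603765 /yr
t = -ln(A/A0) / lambda
t = -ln(0.221) / 0.001603765
t = 941.28 yr

941.28


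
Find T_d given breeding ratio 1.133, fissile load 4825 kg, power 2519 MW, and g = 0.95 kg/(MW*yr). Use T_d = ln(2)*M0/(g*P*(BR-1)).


Breeding gain G = BR - 1 = 1.133 - 1 = 0.133
Fissile production rate = g * P * G = 0.95 * 2519 * 0.133 = 318.27565 kg/yr
T_d = ln(2) * M0 / (g * P * G)
T_d = ln(2) * 4825 / 318.27565 = 10.508 yr

10.508


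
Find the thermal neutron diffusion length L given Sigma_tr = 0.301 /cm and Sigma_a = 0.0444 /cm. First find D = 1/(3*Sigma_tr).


D = 1 / (3 * Sigma_tr) = 1 / (3 * 0.301) = 1.107420 cm
L = sqrt(D / Sigma_a)
L = sqrt(1.107420 / 0.0444)
L = 4.9942 cm

4.9942


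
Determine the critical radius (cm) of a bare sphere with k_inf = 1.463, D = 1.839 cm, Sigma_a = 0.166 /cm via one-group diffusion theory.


L^2 = D / Sigma_a = 1.839 / 0.166 = 11.07831 cm^2
B_m^2 = (k_inf - 1) / L^2 = (1.463 - 1) / 11.07831 = 0.04179338 /cm^2
For a bare sphere: B_g = pi/R, so R_c = pi / sqrt(B_m^2)
R_c = pi / sqrt(0.04179338) = 15.367 cm

15.367


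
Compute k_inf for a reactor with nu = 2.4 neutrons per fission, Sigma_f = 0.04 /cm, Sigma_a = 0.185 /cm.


k_inf = nu * Sigma_f / Sigma_a
k_inf = 2.4 * 0.04 / 0.185
k_inf = 0.51892

0.51892


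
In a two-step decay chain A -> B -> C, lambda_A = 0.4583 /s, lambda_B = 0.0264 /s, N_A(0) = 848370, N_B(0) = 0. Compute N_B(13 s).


N_B(t) = lambda_A * N_A0 / (lambda_B - lambda_A) * [exp(-lambda_A*t) - exp(-lambda_B*t)]
exp(-0.4583*13) = 0.002585335; exp(-0.0264*13) = 0.7094963
N_B = 0.4583 * 848370 / (0.0264 - 0.4583) * (0.002585335 - 0.7094963)
N_B = 636380

636380


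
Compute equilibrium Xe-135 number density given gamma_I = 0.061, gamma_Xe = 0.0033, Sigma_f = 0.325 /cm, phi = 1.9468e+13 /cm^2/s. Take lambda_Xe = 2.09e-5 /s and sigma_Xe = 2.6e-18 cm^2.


Xe_eq = (gamma_I + gamma_Xe) * Sigma_f * phi / (lambda_Xe + sigma_Xe * phi)
Numerator = (0.061 + 0.0033) * 0.325 * 1.9468e+13 = 4.068325e+11
Denominator = 2.09e-5 + 2.6e-18 * 1.9468e+13 = 7.151680e-05
Xe_eq = 4.068325e+11 / 7.151680e-05 = 5.6886e+15 /cm^3

5.6886e+15


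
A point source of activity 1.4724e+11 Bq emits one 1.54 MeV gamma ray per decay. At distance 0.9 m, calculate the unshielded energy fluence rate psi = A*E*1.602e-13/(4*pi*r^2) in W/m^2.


psi = A * E * 1.602e-13 / (4*pi*r^2)
psi = 1.4724e+11 * 1.54 * 1.602e-13 / (4*pi*0.9^2)
psi = 0.0035687 W/m^2

0.0035687


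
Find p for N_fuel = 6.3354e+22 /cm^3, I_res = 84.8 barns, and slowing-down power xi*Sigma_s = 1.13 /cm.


p = exp(-N * I * 1e-24 / (xi*Sigma_s))
p = exp(-6.3354e+22 * 84.8 * 1e-24 / 1.13)
p = 0.0086141

0.0086141


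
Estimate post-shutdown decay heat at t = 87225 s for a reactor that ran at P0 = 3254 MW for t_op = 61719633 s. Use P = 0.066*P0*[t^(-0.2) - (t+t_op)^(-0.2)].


P/P0 = 0.066 * [t^(-0.2) - (t + t_op)^(-0.2)]
P/P0 = 0.066 * [87225^(-0.2) - (87225 + 61719633)^(-0.2)]
P/P0 = 0.066 * [0.1027713 - 0.02765621] = 0.004957596
P = 3254 * 0.004957596 = 16.132 MW

16.132


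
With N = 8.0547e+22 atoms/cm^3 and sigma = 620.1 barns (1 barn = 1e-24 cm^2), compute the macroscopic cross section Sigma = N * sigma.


Sigma = N * sigma_barns * 1e-24
Sigma = 8.0547e+22 * 620.1 * 1e-24
Sigma = 49.947 /cm

49.947


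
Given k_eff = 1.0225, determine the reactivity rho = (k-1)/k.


rho = (k_eff - 1) / k_eff
rho = (1.0225 - 1) / 1.0225
rho = 0.022005

0.022005


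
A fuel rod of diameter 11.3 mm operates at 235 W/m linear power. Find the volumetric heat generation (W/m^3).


r = D / 2 / 1000 = 11.3 / 2 / 1000 = 0.00565 m
q''' = q' / (pi * r^2)
q''' = 235 / (pi * 0.00565^2)
q''' = 2.3433e+06 W/m^3

2.3433e+06


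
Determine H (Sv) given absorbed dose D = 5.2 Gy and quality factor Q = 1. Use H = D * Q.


H = D * Q
H = 5.2 * 1
H = 5.2000 Sv

5.2000


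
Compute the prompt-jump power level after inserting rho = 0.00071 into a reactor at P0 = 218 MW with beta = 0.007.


P1/P0 = beta / (beta - rho)
P1/P0 = 0.007 / (0.007 - 0.00071) = 1.112878
P1 = 218 * 1.112878 = 242.61 MW

242.61


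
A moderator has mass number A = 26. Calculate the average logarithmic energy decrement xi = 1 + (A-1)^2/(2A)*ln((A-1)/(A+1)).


xi = 1 + (A-1)^2/(2A) * ln((A-1)/(A+1))
xi = 1 + (26-1)^2/(2*26) * ln((26-1)/(26 +1))
xi = 0.074987

0.074987


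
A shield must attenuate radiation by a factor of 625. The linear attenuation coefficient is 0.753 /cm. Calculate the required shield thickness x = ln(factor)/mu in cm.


x = ln(factor) / mu
x = ln(625) / 0.753
x = 8.5495 cm

8.5495


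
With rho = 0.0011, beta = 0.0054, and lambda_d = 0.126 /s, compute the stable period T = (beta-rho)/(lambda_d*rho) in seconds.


T = (beta - rho) / (lambda_d * rho)
T = (0.0054 - 0.0011) / (0.126 * 0.0011)
T = 31.025 s

31.025


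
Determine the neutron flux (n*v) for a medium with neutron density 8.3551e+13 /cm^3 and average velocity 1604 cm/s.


phi = n * v
phi = 8.3551e+13 * 1604
phi = 1.3402e+17 /cm^2/s

1.3402e+17


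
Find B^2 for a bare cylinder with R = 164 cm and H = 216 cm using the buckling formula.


B^2 = (2.405/R)^2 + (pi/H)^2
B^2 = (2.405/164)^2 + (pi/216)^2
B^2 = 4.2659e-04 /cm^2

4.2659e-04


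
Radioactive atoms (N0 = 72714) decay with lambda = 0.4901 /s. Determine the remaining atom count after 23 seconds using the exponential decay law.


N = N0 * exp(-lambda * t)
N = 72714 * exp(-0.4901 * 23)
N = 0.92495

0.92495


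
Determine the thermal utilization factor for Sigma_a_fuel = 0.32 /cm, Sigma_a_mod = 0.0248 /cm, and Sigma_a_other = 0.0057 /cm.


f = Sigma_a_fuel / (Sigma_a_fuel + Sigma_a_mod + Sigma_a_other)
f = 0.32 / (0.32 + 0.0248 + 0.0057)
f = 0.91298

0.91298


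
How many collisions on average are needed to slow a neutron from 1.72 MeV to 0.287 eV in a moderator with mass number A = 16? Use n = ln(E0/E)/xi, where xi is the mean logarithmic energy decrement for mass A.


xi = 1 + (A-1)^2/(2A)*ln((A-1)/(A+1)) = 0.1199467 (for A = 16)
n = ln(E0/E) / xi
n = ln(1.72e6 / 0.287) / 0.1199467
n = ln(5.993031e+06) / 0.1199467 = 130.11

130.11


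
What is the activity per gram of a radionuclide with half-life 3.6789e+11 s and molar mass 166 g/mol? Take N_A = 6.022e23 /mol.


lambda = ln(2) / t_half = ln(2) / 3.6789e+11 = 1.884115e-12 /s
SA = lambda * N_A / M
SA = 1.884115e-12 * 6.022e23 / 166
SA = 6.8350e+09 Bq/g

6.8350e+09


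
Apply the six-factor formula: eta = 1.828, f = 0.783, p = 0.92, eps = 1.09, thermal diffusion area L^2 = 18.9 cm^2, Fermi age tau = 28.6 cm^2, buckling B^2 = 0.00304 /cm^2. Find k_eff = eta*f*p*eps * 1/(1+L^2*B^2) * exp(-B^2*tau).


k_inf = eta*f*p*eps = 1.828*0.783*0.92*1.09 = 1.435332
P_TNL = 1/(1 + L^2*B^2) = 1/(1 + 18.9*0.00304) = 0.9456658
P_FNL = exp(-B^2*tau) = exp(-0.00304*28.6) = 0.9167284
k_eff = k_inf * P_TNL * P_FNL = 1.435332 * 0.9456658 * 0.9167284
k_eff = 1.2443

1.2443


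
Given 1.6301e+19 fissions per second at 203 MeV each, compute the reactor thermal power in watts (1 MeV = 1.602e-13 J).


P = fission_rate * E_MeV * 1.602e-13
P = 1.6301e+19 * 203 * 1.602e-13
P = 5.3012e+08 W

5.3012e+08


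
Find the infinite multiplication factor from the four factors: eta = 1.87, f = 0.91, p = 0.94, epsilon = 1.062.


k_inf = eta * f * p * epsilon
k_inf = 1.87 * 0.91 * 0.94 * 1.062
k_inf = 1.6988

1.6988


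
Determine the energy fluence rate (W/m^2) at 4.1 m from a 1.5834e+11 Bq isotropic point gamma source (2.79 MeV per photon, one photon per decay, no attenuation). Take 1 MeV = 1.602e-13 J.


psi = A * E * 1.602e-13 / (4*pi*r^2)
psi = 1.5834e+11 * 2.79 * 1.602e-13 / (4*pi*4.1^2)
psi = 3.3503e-04 W/m^2

3.3503e-04


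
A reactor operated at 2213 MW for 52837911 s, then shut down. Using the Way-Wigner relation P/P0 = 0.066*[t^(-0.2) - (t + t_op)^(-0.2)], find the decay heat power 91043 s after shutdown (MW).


P/P0 = 0.066 * [t^(-0.2) - (t + t_op)^(-0.2)]
P/P0 = 0.066 * [91043^(-0.2) - (91043 + 52837911)^(-0.2)]
P/P0 = 0.066 * [0.1018945 - 0.02852734] = 0.004842233
P = 2213 * 0.004842233 = 10.716 MW

10.716


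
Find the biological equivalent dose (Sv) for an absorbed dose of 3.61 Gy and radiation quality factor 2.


H = D * Q
H = 3.61 * 2
H = 7.2200 Sv

7.2200


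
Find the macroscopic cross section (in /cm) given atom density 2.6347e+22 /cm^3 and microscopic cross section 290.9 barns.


Sigma = N * sigma_barns * 1e-24
Sigma = 2.6347e+22 * 290.9 * 1e-24
Sigma = 7.6643 /cm

7.6643


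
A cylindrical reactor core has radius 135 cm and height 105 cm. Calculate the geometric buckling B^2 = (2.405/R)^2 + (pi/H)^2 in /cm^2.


B^2 = (2.405/R)^2 + (pi/H)^2
B^2 = (2.405/135)^2 + (pi/105)^2
B^2 = 0.0012126 /cm^2

0.0012126


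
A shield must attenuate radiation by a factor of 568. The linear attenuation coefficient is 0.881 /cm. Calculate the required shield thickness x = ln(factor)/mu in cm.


x = ln(factor) / mu
x = ln(568) / 0.881
x = 7.1988 cm

7.1988


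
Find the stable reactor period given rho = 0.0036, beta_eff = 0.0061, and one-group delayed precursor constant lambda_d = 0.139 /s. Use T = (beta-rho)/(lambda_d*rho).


T = (beta - rho) / (lambda_d * rho)
T = (0.0061 - 0.0036) / (0.139 * 0.0036)
T = 4.9960 s

4.9960


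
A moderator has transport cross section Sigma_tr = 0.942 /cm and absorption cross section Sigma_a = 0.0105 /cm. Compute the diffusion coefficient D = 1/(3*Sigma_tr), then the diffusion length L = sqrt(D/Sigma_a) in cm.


D = 1 / (3 * Sigma_tr) = 1 / (3 * 0.942) = 0.3538570 cm
L = sqrt(D / Sigma_a)
L = sqrt(0.3538570 / 0.0105)
L = 5.8052 cm

5.8052


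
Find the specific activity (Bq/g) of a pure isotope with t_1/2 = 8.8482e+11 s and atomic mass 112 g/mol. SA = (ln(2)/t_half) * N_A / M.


lambda = ln(2) / t_half = ln(2) / 8.8482e+11 = 7.833765e-13 /s
SA = lambda * N_A / M
SA = 7.833765e-13 * 6.022e23 / 112
SA = 4.2120e+09 Bq/g

4.2120e+09


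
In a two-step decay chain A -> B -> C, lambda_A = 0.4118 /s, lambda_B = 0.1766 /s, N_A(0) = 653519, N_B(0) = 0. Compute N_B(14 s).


N_B(t) = lambda_A * N_A0 / (lambda_B - lambda_A) * [exp(-lambda_A*t) - exp(-lambda_B*t)]
exp(-0.4118*14) = 0.003134768; exp(-0.1766*14) = 0.08438210
N_B = 0.4118 * 653519 / (0.1766 - 0.4118) * (0.003134768 - 0.08438210)
N_B = 92964

92964


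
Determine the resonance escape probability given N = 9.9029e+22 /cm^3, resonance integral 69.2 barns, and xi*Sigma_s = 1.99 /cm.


p = exp(-N * I * 1e-24 / (xi*Sigma_s))
p = exp(-9.9029e+22 * 69.2 * 1e-24 / 1.99)
p = 0.031949

0.031949


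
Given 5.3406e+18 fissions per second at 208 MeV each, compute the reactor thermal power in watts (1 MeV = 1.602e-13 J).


P = fission_rate * E_MeV * 1.602e-13
P = 5.3406e+18 * 208 * 1.602e-13
P = 1.7796e+08 W

1.7796e+08


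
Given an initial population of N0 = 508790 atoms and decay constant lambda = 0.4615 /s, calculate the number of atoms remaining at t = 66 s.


N = N0 * exp(-lambda * t)
N = 508790 * exp(-0.4615 * 66)
N = 3.0086e-08

3.0086e-08


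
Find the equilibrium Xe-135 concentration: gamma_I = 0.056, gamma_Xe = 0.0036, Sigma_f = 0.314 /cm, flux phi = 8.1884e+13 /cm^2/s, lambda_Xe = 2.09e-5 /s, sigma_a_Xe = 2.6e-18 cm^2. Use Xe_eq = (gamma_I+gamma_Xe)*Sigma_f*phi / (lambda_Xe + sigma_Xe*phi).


Xe_eq = (gamma_I + gamma_Xe) * Sigma_f * phi / (lambda_Xe + sigma_Xe * phi)
Numerator = (0.056 + 0.0036) * 0.314 * 8.1884e+13 = 1.532410e+12
Denominator = 2.09e-5 + 2.6e-18 * 8.1884e+13 = 2.337984e-04
Xe_eq = 1.532410e+12 / 2.337984e-04 = 6.5544e+15 /cm^3

6.5544e+15


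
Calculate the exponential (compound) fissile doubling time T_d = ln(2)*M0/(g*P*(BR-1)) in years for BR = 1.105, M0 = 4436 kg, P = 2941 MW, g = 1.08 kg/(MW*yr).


Breeding gain G = BR - 1 = 1.105 - 1 = 0.105
Fissile production rate = g * P * G = 1.08 * 2941 * 0.105 = 333.5094 kg/yr
T_d = ln(2) * M0 / (g * P * G)
T_d = ln(2) * 4436 / 333.5094 = 9.2195 yr

9.2195


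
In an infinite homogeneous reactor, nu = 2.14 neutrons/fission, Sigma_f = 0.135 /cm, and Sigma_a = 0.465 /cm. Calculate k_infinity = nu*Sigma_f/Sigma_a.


k_inf = nu * Sigma_f / Sigma_a
k_inf = 2.14 * 0.135 / 0.465
k_inf = 0.62129

0.62129


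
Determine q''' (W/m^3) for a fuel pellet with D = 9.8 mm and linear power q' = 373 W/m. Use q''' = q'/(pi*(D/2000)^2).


r = D / 2 / 1000 = 9.8 / 2 / 1000 = 0.0049 m
q''' = q' / (pi * r^2)
q''' = 373 / (pi * 0.0049^2)
q''' = 4.9450e+06 W/m^3

4.9450e+06


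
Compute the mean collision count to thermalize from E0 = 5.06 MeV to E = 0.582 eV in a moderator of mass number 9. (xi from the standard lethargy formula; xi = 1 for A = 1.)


xi = 1 + (A-1)^2/(2A)*ln((A-1)/(A+1)) = 0.2066007 (for A = 9)
n = ln(E0/E) / xi
n = ln(5.06e6 / 0.582) / 0.2066007
n = ln(8.694158e+06) / 0.2066007 = 77.338

77.338


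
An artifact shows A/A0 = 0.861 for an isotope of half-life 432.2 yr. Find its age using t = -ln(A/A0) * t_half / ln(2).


lambda = ln(2) / t_half = ln(2) / 432.2 = 0.001603765 /yr
t = -ln(A/A0) / lambda
t = -ln(0.861) / 0.001603765
t = 93.318 yr

93.318


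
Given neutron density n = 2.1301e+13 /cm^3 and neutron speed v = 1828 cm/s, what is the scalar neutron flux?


phi = n * v
phi = 2.1301e+13 * 1828
phi = 3.8938e+16 /cm^2/s

3.8938e+16


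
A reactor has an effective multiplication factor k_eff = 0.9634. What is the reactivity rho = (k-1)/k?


rho = (k_eff - 1) / k_eff
rho = (0.9634 - 1) / 0.9634
rho = -0.037990

-0.037990


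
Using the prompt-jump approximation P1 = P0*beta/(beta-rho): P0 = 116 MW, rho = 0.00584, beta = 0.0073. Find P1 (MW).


P1/P0 = beta / (beta - rho)
P1/P0 = 0.0073 / (0.0073 - 0.00584) = 5.000000
P1 = 116 * 5.000000 = 580.00 MW

580.00


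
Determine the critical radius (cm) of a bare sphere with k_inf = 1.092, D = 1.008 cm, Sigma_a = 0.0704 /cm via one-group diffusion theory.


L^2 = D / Sigma_a = 1.008 / 0.0704 = 14.31818 cm^2
B_m^2 = (k_inf - 1) / L^2 = (1.092 - 1) / 14.31818 = 0.006425398 /cm^2
For a bare sphere: B_g = pi/R, so R_c = pi / sqrt(B_m^2)
R_c = pi / sqrt(0.006425398) = 39.192 cm

39.192


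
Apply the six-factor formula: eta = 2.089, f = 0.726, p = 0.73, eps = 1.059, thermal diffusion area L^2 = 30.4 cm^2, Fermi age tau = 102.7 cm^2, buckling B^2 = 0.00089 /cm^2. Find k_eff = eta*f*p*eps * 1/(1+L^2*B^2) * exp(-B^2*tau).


k_inf = eta*f*p*eps = 2.089*0.726*0.73*1.059 = 1.172449
P_TNL = 1/(1 + L^2*B^2) = 1/(1 + 30.4*0.00089) = 0.9736567
P_FNL = exp(-B^2*tau) = exp(-0.00089*102.7) = 0.9126498
k_eff = k_inf * P_TNL * P_FNL = 1.172449 * 0.9736567 * 0.9126498
k_eff = 1.0418

1.0418


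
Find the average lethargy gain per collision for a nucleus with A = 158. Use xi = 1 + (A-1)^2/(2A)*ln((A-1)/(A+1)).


xi = 1 + (A-1)^2/(2A) * ln((A-1)/(A+1))
xi = 1 + (158-1)^2/(2*158) * ln((158-1)/(158 +1))
xi = 0.012605

0.012605


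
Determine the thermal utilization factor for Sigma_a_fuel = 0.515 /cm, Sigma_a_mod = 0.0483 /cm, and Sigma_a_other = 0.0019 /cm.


f = Sigma_a_fuel / (Sigma_a_fuel + Sigma_a_mod + Sigma_a_other)
f = 0.515 / (0.515 + 0.0483 + 0.0019)
f = 0.91118

0.91118


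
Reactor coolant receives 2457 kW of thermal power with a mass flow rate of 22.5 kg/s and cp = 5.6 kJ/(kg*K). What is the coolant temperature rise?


dT = Q / (m_dot * cp)
dT = 2457 / (22.5 * 5.6)
dT = 19.500 C

19.500


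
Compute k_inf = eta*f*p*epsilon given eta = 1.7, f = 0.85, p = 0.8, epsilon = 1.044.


k_inf = eta * f * p * epsilon
k_inf = 1.7 * 0.85 * 0.8 * 1.044
k_inf = 1.2069

1.2069


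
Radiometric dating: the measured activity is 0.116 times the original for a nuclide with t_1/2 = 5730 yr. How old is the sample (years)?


lambda = ln(2) / t_half = ln(2) / 5730 = 1.209681e-04 /yr
t = -ln(A/A0) / lambda
t = -ln(0.116) / 1.209681e-04
t = 17808 yr

17808


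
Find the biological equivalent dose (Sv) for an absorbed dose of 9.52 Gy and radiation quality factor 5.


H = D * Q
H = 9.52 * 5
H = 47.600 Sv

47.600


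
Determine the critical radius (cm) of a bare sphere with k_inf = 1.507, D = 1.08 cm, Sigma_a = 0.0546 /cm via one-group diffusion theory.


L^2 = D / Sigma_a = 1.08 / 0.0546 = 19.78022 cm^2
B_m^2 = (k_inf - 1) / L^2 = (1.507 - 1) / 19.78022 = 0.02563167 /cm^2
For a bare sphere: B_g = pi/R, so R_c = pi / sqrt(B_m^2)
R_c = pi / sqrt(0.02563167) = 19.623 cm

19.623


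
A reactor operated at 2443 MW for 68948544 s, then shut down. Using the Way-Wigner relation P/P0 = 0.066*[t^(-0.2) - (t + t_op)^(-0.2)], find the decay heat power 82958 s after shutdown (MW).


P/P0 = 0.066 * [t^(-0.2) - (t + t_op)^(-0.2)]
P/P0 = 0.066 * [82958^(-0.2) - (82958 + 68948544)^(-0.2)]
P/P0 = 0.066 * [0.1038074 - 0.02705145] = 0.005065893
P = 2443 * 0.005065893 = 12.376 MW

12.376


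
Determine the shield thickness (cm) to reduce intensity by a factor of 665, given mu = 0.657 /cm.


x = ln(factor) / mu
x = ln(665) / 0.657
x = 9.8931 cm

9.8931


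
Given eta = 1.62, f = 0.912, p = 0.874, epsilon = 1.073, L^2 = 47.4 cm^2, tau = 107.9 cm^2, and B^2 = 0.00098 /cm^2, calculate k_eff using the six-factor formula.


k_inf = eta*f*p*eps = 1.62*0.912*0.874*1.073 = 1.385546
P_TNL = 1/(1 + L^2*B^2) = 1/(1 + 47.4*0.00098) = 0.9556100
P_FNL = exp(-B^2*tau) = exp(-0.00098*107.9) = 0.8996567
k_eff = k_inf * P_TNL * P_FNL = 1.385546 * 0.9556100 * 0.8996567
k_eff = 1.1912

1.1912


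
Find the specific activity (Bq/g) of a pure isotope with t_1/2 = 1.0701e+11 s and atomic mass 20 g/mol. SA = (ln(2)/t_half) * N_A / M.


lambda = ln(2) / t_half = ln(2) / 1.0701e+11 = 6.477406e-12 /s
SA = lambda * N_A / M
SA = 6.477406e-12 * 6.022e23 / 20
SA = 1.9503e+11 Bq/g

1.9503e+11


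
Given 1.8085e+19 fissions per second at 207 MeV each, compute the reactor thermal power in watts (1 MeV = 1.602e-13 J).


P = fission_rate * E_MeV * 1.602e-13
P = 1.8085e+19 * 207 * 1.602e-13
P = 5.9972e+08 W

5.9972e+08


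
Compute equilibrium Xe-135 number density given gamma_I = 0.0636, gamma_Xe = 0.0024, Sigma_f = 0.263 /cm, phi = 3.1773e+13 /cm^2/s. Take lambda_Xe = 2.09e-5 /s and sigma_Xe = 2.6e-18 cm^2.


Xe_eq = (gamma_I + gamma_Xe) * Sigma_f * phi / (lambda_Xe + sigma_Xe * phi)
Numerator = (0.0636 + 0.0024) * 0.263 * 3.1773e+13 = 5.515157e+11
Denominator = 2.09e-5 + 2.6e-18 * 3.1773e+13 = 1.035098e-04
Xe_eq = 5.515157e+11 / 1.035098e-04 = 5.3281e+15 /cm^3

5.3281e+15


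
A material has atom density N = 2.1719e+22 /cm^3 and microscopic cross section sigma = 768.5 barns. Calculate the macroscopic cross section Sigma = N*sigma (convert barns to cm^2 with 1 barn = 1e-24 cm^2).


Sigma = N * sigma_barns * 1e-24
Sigma = 2.1719e+22 * 768.5 * 1e-24
Sigma = 16.691 /cm

16.691


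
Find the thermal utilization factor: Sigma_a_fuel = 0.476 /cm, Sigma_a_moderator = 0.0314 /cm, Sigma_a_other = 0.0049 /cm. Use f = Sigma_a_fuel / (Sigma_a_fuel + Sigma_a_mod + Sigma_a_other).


f = Sigma_a_fuel / (Sigma_a_fuel + Sigma_a_mod + Sigma_a_other)
f = 0.476 / (0.476 + 0.0314 + 0.0049)
f = 0.92914

0.92914


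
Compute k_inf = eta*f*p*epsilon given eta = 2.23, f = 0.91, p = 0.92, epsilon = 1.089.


k_inf = eta * f * p * epsilon
k_inf = 2.23 * 0.91 * 0.92 * 1.089
k_inf = 2.0331

2.0331


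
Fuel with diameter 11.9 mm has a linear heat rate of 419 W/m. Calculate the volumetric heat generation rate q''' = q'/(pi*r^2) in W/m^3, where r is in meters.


r = D / 2 / 1000 = 11.9 / 2 / 1000 = 0.00595 m
q''' = q' / (pi * r^2)
q''' = 419 / (pi * 0.00595^2)
q''' = 3.7673e+06 W/m^3

3.7673e+06


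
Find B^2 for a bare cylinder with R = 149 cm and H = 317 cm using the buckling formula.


B^2 = (2.405/R)^2 + (pi/H)^2
B^2 = (2.405/149)^2 + (pi/317)^2
B^2 = 3.5875e-04 /cm^2

3.5875e-04


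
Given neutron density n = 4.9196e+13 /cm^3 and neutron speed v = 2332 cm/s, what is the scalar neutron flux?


phi = n * v
phi = 4.9196e+13 * 2332
phi = 1.1473e+17 /cm^2/s

1.1473e+17


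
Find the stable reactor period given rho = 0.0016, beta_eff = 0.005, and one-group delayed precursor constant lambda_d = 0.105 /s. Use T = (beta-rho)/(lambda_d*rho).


T = (beta - rho) / (lambda_d * rho)
T = (0.005 - 0.0016) / (0.105 * 0.0016)
T = 20.238 s

20.238


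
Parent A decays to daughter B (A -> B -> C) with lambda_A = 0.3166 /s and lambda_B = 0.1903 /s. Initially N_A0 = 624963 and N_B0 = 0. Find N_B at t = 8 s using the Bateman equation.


N_B(t) = lambda_A * N_A0 / (lambda_B - lambda_A) * [exp(-lambda_A*t) - exp(-lambda_B*t)]
exp(-0.3166*8) = 0.07943629; exp(-0.1903*8) = 0.2181876
N_B = 0.3166 * 624963 / (0.1903 - 0.3166) * (0.07943629 - 0.2181876)
N_B = 217370

217370


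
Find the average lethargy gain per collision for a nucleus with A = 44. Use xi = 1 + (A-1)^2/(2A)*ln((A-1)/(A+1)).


xi = 1 + (A-1)^2/(2A) * ln((A-1)/(A+1))
xi = 1 + (44-1)^2/(2*44) * ln((44-1)/(44 +1))
xi = 0.044774

0.044774


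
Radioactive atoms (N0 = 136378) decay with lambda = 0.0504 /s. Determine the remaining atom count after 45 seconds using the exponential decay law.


N = N0 * exp(-lambda * t)
N = 136378 * exp(-0.0504 * 45)
N = 14118

14118


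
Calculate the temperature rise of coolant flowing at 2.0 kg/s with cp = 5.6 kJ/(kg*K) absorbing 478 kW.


dT = Q / (m_dot * cp)
dT = 478 / (2.0 * 5.6)
dT = 42.679 C

42.679


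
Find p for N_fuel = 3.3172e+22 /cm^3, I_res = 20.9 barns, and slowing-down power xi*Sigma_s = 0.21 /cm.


p = exp(-N * I * 1e-24 / (xi*Sigma_s))
p = exp(-3.3172e+22 * 20.9 * 1e-24 / 0.21)
p = 0.036831

0.036831


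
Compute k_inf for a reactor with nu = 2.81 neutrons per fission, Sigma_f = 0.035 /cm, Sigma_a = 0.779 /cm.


k_inf = nu * Sigma_f / Sigma_a
k_inf = 2.81 * 0.035 / 0.779
k_inf = 0.12625

0.12625


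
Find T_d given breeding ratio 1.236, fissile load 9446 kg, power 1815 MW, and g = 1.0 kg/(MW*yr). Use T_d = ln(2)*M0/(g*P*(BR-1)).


Breeding gain G = BR - 1 = 1.236 - 1 = 0.236
Fissile production rate = g * P * G = 1.0 * 1815 * 0.236 = 428.34 kg/yr
T_d = ln(2) * M0 / (g * P * G)
T_d = ln(2) * 9446 / 428.34 = 15.286 yr

15.286
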